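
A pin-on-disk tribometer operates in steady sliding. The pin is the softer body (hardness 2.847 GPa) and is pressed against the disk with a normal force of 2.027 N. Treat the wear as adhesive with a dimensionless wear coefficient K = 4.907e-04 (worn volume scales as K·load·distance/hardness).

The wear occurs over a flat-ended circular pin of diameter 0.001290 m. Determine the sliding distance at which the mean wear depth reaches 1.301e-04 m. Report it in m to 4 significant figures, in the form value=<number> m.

Each operation maintains full precision — intermediates are displayed rounded. Rounded once at the end: 4 significant digits.
Hardness H = 2.847 GPa = 2.847e+09 Pa.
Contact area A = π·d²/4 = π·(0.001290 m)²/4 = 1.307e-06 m².
Collected in SI base units: W = 2.027 N, H = 2.847e+09 Pa, K = 4.907e-04.
At the depth limit, V_lim = h_lim·A = 1.301e-04 · 1.307e-06 = 1.700e-10 m³.
So the life L = V_lim·H/(K·W) = 1.700e-10 · 2.847e+09 / (4.907e-04 · 2.027) = 486.7 m.

value=486.7 m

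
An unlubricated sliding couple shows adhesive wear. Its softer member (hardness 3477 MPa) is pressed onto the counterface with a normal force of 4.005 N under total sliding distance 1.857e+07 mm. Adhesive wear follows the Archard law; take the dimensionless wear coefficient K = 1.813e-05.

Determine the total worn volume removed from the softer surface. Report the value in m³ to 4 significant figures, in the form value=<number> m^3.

All arithmetic holds exact precision; the intermediates are shown rounded. Rounded once at the end, at four significant digits.
Total distance L = 1.857e+07 mm = 1.857e+04 m.
Hardness H = 3477 MPa = 3.477e+09 Pa.
Expressed in SI base units: W = 4.005 N, H = 3.477e+09 Pa, K = 1.813e-05.
The Archard volume V = K·W·L/H = 1.813e-05 · 4.005 · 1.857e+04 / 3.477e+09 = 3.878e-10 m³.

value=3.878e-10 m^3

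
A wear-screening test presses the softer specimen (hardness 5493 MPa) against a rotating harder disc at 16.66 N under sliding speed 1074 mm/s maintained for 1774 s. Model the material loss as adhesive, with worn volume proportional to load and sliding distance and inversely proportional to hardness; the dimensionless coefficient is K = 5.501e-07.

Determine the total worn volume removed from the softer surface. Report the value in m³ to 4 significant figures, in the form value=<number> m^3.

The algebra carries full float precision; intermediates are printed rounded; one final rounding to 4 significant digits.
Convert: Sliding speed v = 1074 mm/s = 1.074 m/s. Distance covered L = v·t = 1.074 m/s × 1774 s = 1905 m.
Convert: Hardness H = 5493 MPa = 5.493e+09 Pa.
Restated in SI base units: W = 16.66 N, H = 5.493e+09 Pa, K = 5.501e-07.
The Archard volume V = K·W·L/H = 5.501e-07 · 16.66 · 1905 / 5.493e+09 = 3.179e-12 m³.

value=3.179e-12 m^3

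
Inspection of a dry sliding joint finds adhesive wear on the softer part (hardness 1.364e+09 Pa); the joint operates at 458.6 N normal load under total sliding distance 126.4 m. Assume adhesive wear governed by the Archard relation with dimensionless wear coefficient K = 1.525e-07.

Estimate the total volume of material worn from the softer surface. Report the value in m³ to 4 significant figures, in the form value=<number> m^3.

value=6.481e-12 m^3

Quoted intermediates are rounded; the algebra runs at full float precision — one last rounding: four significant figures.
In SI base units, W = 458.6 N, H = 1.364e+09 Pa, K = 1.525e-07.
Volume removed: V = K·W·L/H = 1.525e-07 · 458.6 · 126.4 / 1.364e+09 = 6.481e-12 m³.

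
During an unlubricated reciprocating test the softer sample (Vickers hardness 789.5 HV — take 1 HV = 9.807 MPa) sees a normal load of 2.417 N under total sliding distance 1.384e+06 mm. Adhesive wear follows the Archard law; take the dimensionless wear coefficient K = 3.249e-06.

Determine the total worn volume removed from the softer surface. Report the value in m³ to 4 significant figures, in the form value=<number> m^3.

Quoted intermediates are rounded; the algebra carries exact precision — one last rounding, at 4 significant figures.
Distance covered L = 1.384e+06 mm = 1384 m.
Hardness H = 789.5 HV × 9.807 MPa/HV = 7743 MPa = 7.743e+09 Pa.
As SI base values: W = 2.417 N, H = 7.743e+09 Pa, K = 3.249e-06.
Volume removed: V = K·W·L/H = 3.249e-06 · 2.417 · 1384 / 7.743e+09 = 1.404e-12 m³.

value=1.404e-12 m^3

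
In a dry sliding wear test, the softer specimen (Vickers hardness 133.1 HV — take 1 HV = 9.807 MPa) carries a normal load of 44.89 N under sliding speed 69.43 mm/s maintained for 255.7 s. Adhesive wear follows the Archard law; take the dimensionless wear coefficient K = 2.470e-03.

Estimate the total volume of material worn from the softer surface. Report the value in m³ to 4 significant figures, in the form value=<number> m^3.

The intermediates appear rounded — the computation keeps full precision, and a lone final rounding to 4 significant digits.
Sliding speed v = 69.43 mm/s = 0.06943 m/s. Total distance L = v·t = 0.06943 m/s × 255.7 s = 17.75 m.
Hardness H = 133.1 HV × 9.807 MPa/HV = 1305 MPa = 1.305e+09 Pa.
Expressed in SI base units: W = 44.89 N, H = 1.305e+09 Pa, K = 2.470e-03.
Apply Archard: V = K·W·L/H = 2.470e-03 · 44.89 · 17.75 / 1.305e+09 = 1.508e-09 m³.

value=1.508e-09 m^3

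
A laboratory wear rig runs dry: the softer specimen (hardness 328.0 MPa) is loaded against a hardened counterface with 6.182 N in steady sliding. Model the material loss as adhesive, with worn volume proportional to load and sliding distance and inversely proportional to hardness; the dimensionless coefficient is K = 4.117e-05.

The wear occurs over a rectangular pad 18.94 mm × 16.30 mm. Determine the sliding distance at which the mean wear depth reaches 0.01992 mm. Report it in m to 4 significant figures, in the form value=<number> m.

value=7925 m

The computation carries full float precision; intermediate values are printed rounded. Rounded once at the end, at 4 significant digits.
Hardness H = 328.0 MPa = 3.280e+08 Pa.
Pad sides 18.94 mm × 16.30 mm = 0.01894 m × 0.01630 m. Contact area A = 0.01894 m × 0.01630 m = 3.087e-04 m².
Depth limit h_lim = 0.01992 mm = 1.992e-05 m.
SI base units throughout: W = 6.182 N, H = 3.280e+08 Pa, K = 4.117e-05.
Wearable volume V_lim = h_lim·A = 1.992e-05 · 3.087e-04 = 6.150e-09 m³.
Life L = V_lim·H/(K·W) = 6.150e-09 · 3.280e+08 / (4.117e-05 · 6.182) = 7925 m.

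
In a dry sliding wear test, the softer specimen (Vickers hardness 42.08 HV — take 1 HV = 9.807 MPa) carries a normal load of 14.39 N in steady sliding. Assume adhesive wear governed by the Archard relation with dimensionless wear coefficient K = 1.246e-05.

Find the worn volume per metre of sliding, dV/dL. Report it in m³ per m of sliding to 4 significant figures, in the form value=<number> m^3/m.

value=4.345e-13 m^3/m

All arithmetic keeps full precision. The intermediates appear rounded. Rounded just once: 4 significant figures.
Hardness H = 42.08 HV × 9.807 MPa/HV = 412.7 MPa = 4.127e+08 Pa.
Restated in SI base units: W = 14.39 N, H = 4.127e+08 Pa, K = 1.246e-05.
Wear rate dV/dL = K·W/H — distance-free: 1.246e-05 · 14.39 / 4.127e+08 = 4.345e-13 m³/m.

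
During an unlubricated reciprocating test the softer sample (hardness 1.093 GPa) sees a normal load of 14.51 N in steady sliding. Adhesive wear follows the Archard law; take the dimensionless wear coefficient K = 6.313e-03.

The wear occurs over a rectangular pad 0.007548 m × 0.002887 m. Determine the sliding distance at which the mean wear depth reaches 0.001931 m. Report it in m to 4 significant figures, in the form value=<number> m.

Shown intermediates are rounded, and all arithmetic runs at exact precision, and one final rounding, at four significant digits.
Convert: Hardness H = 1.093 GPa = 1.093e+09 Pa.
Convert: Contact area A = 0.007548 m × 0.002887 m = 2.179e-05 m².
Expressed in SI base units: W = 14.51 N, H = 1.093e+09 Pa, K = 6.313e-03.
Volume at the limit: V_lim = h_lim·A = 0.001931 · 2.179e-05 = 4.208e-08 m³.
Sliding life L = V_lim·H/(K·W) = 4.208e-08 · 1.093e+09 / (6.313e-03 · 14.51) = 502.1 m.

value=502.1 m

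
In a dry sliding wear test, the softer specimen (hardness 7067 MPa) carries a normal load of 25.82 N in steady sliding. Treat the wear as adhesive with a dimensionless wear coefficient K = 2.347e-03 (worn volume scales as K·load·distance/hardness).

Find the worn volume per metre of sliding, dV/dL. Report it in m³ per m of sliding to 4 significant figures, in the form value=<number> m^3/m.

Quoted intermediates are rounded. All working math carries full float precision. Rounded just once, at four significant digits.
Convert: Hardness H = 7067 MPa = 7.067e+09 Pa.
Expressed in SI base units: W = 25.82 N, H = 7.067e+09 Pa, K = 2.347e-03.
Rate of wear dV/dL = K·W/H (no L dependence): 2.347e-03 · 25.82 / 7.067e+09 = 8.575e-12 m³/m.

value=8.575e-12 m^3/m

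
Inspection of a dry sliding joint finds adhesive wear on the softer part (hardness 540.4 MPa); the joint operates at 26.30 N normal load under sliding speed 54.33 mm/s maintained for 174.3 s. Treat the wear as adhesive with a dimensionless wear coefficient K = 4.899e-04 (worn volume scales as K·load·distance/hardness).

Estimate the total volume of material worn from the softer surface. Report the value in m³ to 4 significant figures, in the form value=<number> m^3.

Intermediates are shown rounded — each operation holds exact precision; a lone final rounding, at four significant digits.
Convert: Sliding speed v = 54.33 mm/s = 0.05433 m/s. Total distance L = v·t = 0.05433 m/s × 174.3 s = 9.470 m.
Convert: Hardness H = 540.4 MPa = 5.404e+08 Pa.
Working in SI base units: W = 26.30 N, H = 5.404e+08 Pa, K = 4.899e-04.
Archard volume V = K·W·L/H = 4.899e-04 · 26.30 · 9.470 / 5.404e+08 = 2.258e-10 m³.

value=2.258e-10 m^3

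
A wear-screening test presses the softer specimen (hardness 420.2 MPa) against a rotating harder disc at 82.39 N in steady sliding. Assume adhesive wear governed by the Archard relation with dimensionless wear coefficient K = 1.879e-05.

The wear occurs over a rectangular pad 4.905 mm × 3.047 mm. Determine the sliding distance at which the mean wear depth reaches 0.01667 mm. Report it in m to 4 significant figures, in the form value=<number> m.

value=67.62 m

Every step runs at full precision — printed values are rounded — a lone final rounding, at 4 significant digits.
Hardness H = 420.2 MPa = 4.202e+08 Pa.
Pad sides 4.905 mm × 3.047 mm = 0.004905 m × 0.003047 m. Contact area A = 0.004905 m × 0.003047 m = 1.495e-05 m².
Depth limit h_lim = 0.01667 mm = 1.667e-05 m.
In SI base units, W = 82.39 N, H = 4.202e+08 Pa, K = 1.879e-05.
Permissible volume V_lim = h_lim·A = 1.667e-05 · 1.495e-05 = 2.491e-10 m³.
Sliding life L = V_lim·H/(K·W) = 2.491e-10 · 4.202e+08 / (1.879e-05 · 82.39) = 67.62 m.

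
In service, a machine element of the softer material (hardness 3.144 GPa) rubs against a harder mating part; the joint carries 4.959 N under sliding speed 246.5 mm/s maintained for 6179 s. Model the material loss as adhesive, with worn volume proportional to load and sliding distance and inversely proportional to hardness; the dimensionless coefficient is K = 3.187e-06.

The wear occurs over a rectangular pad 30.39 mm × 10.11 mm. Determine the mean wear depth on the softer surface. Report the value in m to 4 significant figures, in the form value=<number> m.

value=2.492e-08 m

The algebra runs at exact precision; the intermediates are shown rounded. Rounded just once to 4 significant digits.
Convert: Sliding speed v = 246.5 mm/s = 0.2465 m/s. Distance covered L = v·t = 0.2465 m/s × 6179 s = 1523 m.
Convert: Hardness H = 3.144 GPa = 3.144e+09 Pa.
Convert: Pad sides 30.39 mm × 10.11 mm = 0.03039 m × 0.01011 m. Contact area A = 0.03039 m × 0.01011 m = 3.072e-04 m².
SI base units throughout: W = 4.959 N, H = 3.144e+09 Pa, K = 3.187e-06.
Volume removed: V = K·W·L/H = 3.187e-06 · 4.959 · 1523 / 3.144e+09 = 7.656e-12 m³.
Depth of wear h = V/A = 7.656e-12 / 3.072e-04 = 2.492e-08 m.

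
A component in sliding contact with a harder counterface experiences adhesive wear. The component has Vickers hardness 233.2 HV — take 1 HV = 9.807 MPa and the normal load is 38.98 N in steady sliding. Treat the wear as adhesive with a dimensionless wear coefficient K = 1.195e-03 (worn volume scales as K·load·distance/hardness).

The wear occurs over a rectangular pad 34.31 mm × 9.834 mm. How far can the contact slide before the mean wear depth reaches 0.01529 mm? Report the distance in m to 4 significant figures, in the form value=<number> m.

The computation carries full precision. Intermediate values are printed rounded; one last rounding: four significant digits.
Hardness H = 233.2 HV × 9.807 MPa/HV = 2287 MPa = 2.287e+09 Pa.
Pad sides 34.31 mm × 9.834 mm = 0.03431 m × 0.009834 m. Contact area A = 0.03431 m × 0.009834 m = 3.374e-04 m².
Depth limit h_lim = 0.01529 mm = 1.529e-05 m.
Expressed in SI base units: W = 38.98 N, H = 2.287e+09 Pa, K = 1.195e-03.
Permissible volume V_lim = h_lim·A = 1.529e-05 · 3.374e-04 = 5.159e-09 m³.
Inverting, life L = V_lim·H/(K·W) = 5.159e-09 · 2.287e+09 / (1.195e-03 · 38.98) = 253.3 m.

value=253.3 m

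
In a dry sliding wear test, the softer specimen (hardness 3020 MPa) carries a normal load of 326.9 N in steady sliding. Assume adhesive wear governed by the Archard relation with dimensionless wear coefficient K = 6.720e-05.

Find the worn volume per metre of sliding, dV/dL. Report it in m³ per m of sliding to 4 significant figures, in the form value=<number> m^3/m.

Intermediate values are printed rounded — every step carries full float precision. Rounded just once, at 4 significant digits.
Convert: Hardness H = 3020 MPa = 3.020e+09 Pa.
Expressed in SI base units: W = 326.9 N, H = 3.020e+09 Pa, K = 6.720e-05.
Wear rate dV/dL = K·W/H: 6.720e-05 · 326.9 / 3.020e+09 = 7.274e-12 m³/m.

value=7.274e-12 m^3/m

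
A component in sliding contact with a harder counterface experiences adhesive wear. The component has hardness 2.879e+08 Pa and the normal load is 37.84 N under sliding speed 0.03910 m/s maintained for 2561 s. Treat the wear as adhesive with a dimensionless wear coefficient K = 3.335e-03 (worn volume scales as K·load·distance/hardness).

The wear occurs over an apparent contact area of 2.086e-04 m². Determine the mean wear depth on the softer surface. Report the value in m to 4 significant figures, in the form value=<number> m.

The algebra maintains full float precision; the intermediates are shown rounded; one last rounding to 4 significant figures.
Path length L = v·t = 0.03910 m/s × 2561 s = 100.1 m.
As SI base values: W = 37.84 N, H = 2.879e+08 Pa, K = 3.335e-03.
Archard relation: V = K·W·L/H = 3.335e-03 · 37.84 · 100.1 / 2.879e+08 = 4.389e-08 m³.
Mean depth h = V/A = 4.389e-08 / 2.086e-04 = 2.104e-04 m.

value=2.104e-04 m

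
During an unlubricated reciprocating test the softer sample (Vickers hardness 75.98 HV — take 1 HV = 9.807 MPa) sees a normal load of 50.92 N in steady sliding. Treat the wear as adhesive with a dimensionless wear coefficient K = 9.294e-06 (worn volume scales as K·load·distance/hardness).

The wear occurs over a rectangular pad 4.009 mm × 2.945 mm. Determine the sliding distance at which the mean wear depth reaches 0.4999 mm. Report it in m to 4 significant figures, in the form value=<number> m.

Quoted intermediates are rounded; all working math carries exact precision. Rounded just once: four significant figures.
Convert: Hardness H = 75.98 HV × 9.807 MPa/HV = 745.1 MPa = 7.451e+08 Pa.
Convert: Pad sides 4.009 mm × 2.945 mm = 0.004009 m × 0.002945 m. Contact area A = 0.004009 m × 0.002945 m = 1.181e-05 m².
Convert: Depth limit h_lim = 0.4999 mm = 4.999e-04 m.
In SI base units, W = 50.92 N, H = 7.451e+08 Pa, K = 9.294e-06.
Permissible volume V_lim = h_lim·A = 4.999e-04 · 1.181e-05 = 5.902e-09 m³.
So the life L = V_lim·H/(K·W) = 5.902e-09 · 7.451e+08 / (9.294e-06 · 50.92) = 9293 m.

value=9293 m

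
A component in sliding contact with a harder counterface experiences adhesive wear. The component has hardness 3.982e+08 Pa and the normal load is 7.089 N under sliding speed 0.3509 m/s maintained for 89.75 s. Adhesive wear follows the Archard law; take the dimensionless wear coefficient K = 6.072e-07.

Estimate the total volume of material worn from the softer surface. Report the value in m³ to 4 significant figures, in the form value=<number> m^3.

value=3.404e-13 m^3

All working math maintains exact precision — the intermediates are printed rounded. Rounded once at the end to 4 significant figures.
Convert: Distance covered L = v·t = 0.3509 m/s × 89.75 s = 31.49 m.
Working in SI base units: W = 7.089 N, H = 3.982e+08 Pa, K = 6.072e-07.
The Archard volume V = K·W·L/H = 6.072e-07 · 7.089 · 31.49 / 3.982e+08 = 3.404e-13 m³.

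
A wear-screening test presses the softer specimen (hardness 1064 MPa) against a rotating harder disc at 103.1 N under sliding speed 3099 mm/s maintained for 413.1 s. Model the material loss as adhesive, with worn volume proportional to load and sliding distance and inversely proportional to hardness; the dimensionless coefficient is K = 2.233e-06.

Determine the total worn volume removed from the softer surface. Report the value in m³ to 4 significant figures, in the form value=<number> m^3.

The intermediates are printed rounded; every step keeps full precision. Rounded once at the end, at four significant figures.
Convert: Sliding speed v = 3099 mm/s = 3.099 m/s. Sliding distance L = v·t = 3.099 m/s × 413.1 s = 1280 m.
Convert: Hardness H = 1064 MPa = 1.064e+09 Pa.
SI base units throughout: W = 103.1 N, H = 1.064e+09 Pa, K = 2.233e-06.
Apply Archard: V = K·W·L/H = 2.233e-06 · 103.1 · 1280 / 1.064e+09 = 2.770e-10 m³.

value=2.770e-10 m^3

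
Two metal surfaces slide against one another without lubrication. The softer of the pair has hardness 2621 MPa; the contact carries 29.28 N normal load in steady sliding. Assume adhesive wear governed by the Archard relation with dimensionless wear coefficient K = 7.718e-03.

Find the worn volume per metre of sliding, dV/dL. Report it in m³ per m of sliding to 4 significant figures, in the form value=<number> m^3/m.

Intermediate values are printed rounded — the computation keeps full precision; a single final rounding to four significant figures.
Convert: Hardness H = 2621 MPa = 2.621e+09 Pa.
In SI base units: W = 29.28 N, H = 2.621e+09 Pa, K = 7.718e-03.
The wear rate dV/dL = K·W/H: 7.718e-03 · 29.28 / 2.621e+09 = 8.622e-11 m³/m.

value=8.622e-11 m^3/m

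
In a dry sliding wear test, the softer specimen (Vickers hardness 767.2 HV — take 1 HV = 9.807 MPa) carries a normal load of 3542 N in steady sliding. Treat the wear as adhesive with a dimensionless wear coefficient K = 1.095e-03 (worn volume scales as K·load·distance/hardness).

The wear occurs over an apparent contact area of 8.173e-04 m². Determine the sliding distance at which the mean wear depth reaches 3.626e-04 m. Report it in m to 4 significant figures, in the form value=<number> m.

The intermediates are printed rounded — every step carries full float precision, and rounded once at the end to four significant figures.
Convert: Hardness H = 767.2 HV × 9.807 MPa/HV = 7524 MPa = 7.524e+09 Pa.
Expressed in SI base units: W = 3542 N, H = 7.524e+09 Pa, K = 1.095e-03.
Limit volume V_lim = h_lim·A = 3.626e-04 · 8.173e-04 = 2.964e-07 m³.
Inverting, life L = V_lim·H/(K·W) = 2.964e-07 · 7.524e+09 / (1.095e-03 · 3542) = 574.9 m.

value=574.9 m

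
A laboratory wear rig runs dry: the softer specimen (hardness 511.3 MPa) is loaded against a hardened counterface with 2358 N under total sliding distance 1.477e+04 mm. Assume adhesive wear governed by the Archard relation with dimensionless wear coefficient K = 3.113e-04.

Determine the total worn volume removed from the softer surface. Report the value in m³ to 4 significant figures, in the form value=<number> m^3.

Every step keeps full precision; shown intermediates are rounded, and rounded once at the end, at four significant digits.
Distance L = 1.477e+04 mm = 14.77 m.
Hardness H = 511.3 MPa = 5.113e+08 Pa.
In SI base units, W = 2358 N, H = 5.113e+08 Pa, K = 3.113e-04.
Apply Archard: V = K·W·L/H = 3.113e-04 · 2358 · 14.77 / 5.113e+08 = 2.120e-08 m³.

value=2.120e-08 m^3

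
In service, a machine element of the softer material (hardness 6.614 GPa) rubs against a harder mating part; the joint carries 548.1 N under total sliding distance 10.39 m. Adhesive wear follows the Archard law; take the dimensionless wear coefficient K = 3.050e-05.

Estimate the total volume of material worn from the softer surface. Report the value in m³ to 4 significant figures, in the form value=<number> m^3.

value=2.626e-11 m^3

All arithmetic maintains exact precision; intermediates are printed rounded, and one last rounding to four significant figures.
Hardness H = 6.614 GPa = 6.614e+09 Pa.
SI base units throughout: W = 548.1 N, H = 6.614e+09 Pa, K = 3.050e-05.
Apply Archard: V = K·W·L/H = 3.050e-05 · 548.1 · 10.39 / 6.614e+09 = 2.626e-11 m³.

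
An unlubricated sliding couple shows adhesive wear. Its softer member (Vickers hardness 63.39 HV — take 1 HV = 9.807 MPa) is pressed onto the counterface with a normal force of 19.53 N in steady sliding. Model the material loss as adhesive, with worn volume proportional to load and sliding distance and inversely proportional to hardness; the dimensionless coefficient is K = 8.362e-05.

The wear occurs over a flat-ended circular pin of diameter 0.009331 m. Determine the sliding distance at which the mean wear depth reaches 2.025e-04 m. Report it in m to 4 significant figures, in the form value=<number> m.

Intermediate values are printed rounded; each operation holds full precision; a lone final rounding: four significant figures.
Hardness H = 63.39 HV × 9.807 MPa/HV = 621.7 MPa = 6.217e+08 Pa.
Contact area A = π·d²/4 = π·(0.009331 m)²/4 = 6.838e-05 m².
As SI base values: W = 19.53 N, H = 6.217e+08 Pa, K = 8.362e-05.
At the depth limit, V_lim = h_lim·A = 2.025e-04 · 6.838e-05 = 1.385e-08 m³.
Sliding life L = V_lim·H/(K·W) = 1.385e-08 · 6.217e+08 / (8.362e-05 · 19.53) = 5271 m.

value=5271 m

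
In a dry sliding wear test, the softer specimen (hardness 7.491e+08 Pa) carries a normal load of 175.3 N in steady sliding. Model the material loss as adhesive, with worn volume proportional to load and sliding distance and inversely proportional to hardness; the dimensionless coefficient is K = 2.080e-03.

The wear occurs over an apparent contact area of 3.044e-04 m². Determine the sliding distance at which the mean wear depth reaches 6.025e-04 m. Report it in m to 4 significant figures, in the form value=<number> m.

The algebra keeps full precision. Intermediate values are shown rounded, and one final rounding to 4 significant figures.
Expressed in SI base units: W = 175.3 N, H = 7.491e+08 Pa, K = 2.080e-03.
Permissible volume V_lim = h_lim·A = 6.025e-04 · 3.044e-04 = 1.834e-07 m³.
So the life L = V_lim·H/(K·W) = 1.834e-07 · 7.491e+08 / (2.080e-03 · 175.3) = 376.8 m.

value=376.8 m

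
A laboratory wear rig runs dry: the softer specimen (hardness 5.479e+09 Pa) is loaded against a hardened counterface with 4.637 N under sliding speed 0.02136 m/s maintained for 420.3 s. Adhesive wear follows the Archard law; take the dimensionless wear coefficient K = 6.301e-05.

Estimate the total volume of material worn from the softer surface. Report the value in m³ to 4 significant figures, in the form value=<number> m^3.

Displayed values are rounded, and all working math runs at exact precision, and rounded just once to 4 significant figures.
Distance L = v·t = 0.02136 m/s × 420.3 s = 8.978 m.
Working in SI base units: W = 4.637 N, H = 5.479e+09 Pa, K = 6.301e-05.
The Archard volume V = K·W·L/H = 6.301e-05 · 4.637 · 8.978 / 5.479e+09 = 4.787e-13 m³.

value=4.787e-13 m^3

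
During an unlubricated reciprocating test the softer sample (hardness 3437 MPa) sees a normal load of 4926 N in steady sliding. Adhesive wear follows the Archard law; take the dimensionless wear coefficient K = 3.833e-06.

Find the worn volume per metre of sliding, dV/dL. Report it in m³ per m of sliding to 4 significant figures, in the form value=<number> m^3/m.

The computation runs at exact precision — the intermediates are shown rounded; one final rounding, at 4 significant figures.
Convert: Hardness H = 3437 MPa = 3.437e+09 Pa.
As SI base values: W = 4926 N, H = 3.437e+09 Pa, K = 3.833e-06.
Sliding wear rate dV/dL = K·W/H: 3.833e-06 · 4926 / 3.437e+09 = 5.494e-12 m³/m.

value=5.494e-12 m^3/m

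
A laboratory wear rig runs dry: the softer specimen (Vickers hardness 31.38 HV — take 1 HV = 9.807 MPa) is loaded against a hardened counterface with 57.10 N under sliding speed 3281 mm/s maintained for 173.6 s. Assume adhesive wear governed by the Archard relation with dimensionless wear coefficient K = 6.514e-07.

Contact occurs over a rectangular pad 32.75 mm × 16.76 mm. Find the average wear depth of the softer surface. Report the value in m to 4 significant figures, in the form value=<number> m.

value=1.254e-07 m

All working math carries full precision. The intermediates are printed rounded, and rounded just once: 4 significant digits.
Convert: Sliding speed v = 3281 mm/s = 3.281 m/s. Distance L = v·t = 3.281 m/s × 173.6 s = 569.6 m.
Convert: Hardness H = 31.38 HV × 9.807 MPa/HV = 307.7 MPa = 3.077e+08 Pa.
Convert: Pad sides 32.75 mm × 16.76 mm = 0.03275 m × 0.01676 m. Contact area A = 0.03275 m × 0.01676 m = 5.489e-04 m².
SI base units throughout: W = 57.10 N, H = 3.077e+08 Pa, K = 6.514e-07.
The Archard volume V = K·W·L/H = 6.514e-07 · 57.10 · 569.6 / 3.077e+08 = 6.884e-11 m³.
Mean depth h = V/A = 6.884e-11 / 5.489e-04 = 1.254e-07 m.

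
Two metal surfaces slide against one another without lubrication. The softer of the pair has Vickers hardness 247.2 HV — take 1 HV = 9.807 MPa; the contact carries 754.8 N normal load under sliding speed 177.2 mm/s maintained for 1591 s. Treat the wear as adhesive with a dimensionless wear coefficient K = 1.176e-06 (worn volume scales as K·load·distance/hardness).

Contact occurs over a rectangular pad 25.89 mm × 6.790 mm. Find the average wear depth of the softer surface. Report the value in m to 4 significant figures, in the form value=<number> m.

All working math runs at exact precision; quoted intermediates are rounded; a lone final rounding to four significant digits.
Sliding speed v = 177.2 mm/s = 0.1772 m/s. The distance L = v·t = 0.1772 m/s × 1591 s = 281.9 m.
Hardness H = 247.2 HV × 9.807 MPa/HV = 2424 MPa = 2.424e+09 Pa.
Pad sides 25.89 mm × 6.790 mm = 0.02589 m × 0.006790 m. Contact area A = 0.02589 m × 0.006790 m = 1.758e-04 m².
Expressed in SI base units: W = 754.8 N, H = 2.424e+09 Pa, K = 1.176e-06.
By Archard's law, V = K·W·L/H = 1.176e-06 · 754.8 · 281.9 / 2.424e+09 = 1.032e-10 m³.
Mean wear depth h = V/A = 1.032e-10 / 1.758e-04 = 5.872e-07 m.

value=5.872e-07 m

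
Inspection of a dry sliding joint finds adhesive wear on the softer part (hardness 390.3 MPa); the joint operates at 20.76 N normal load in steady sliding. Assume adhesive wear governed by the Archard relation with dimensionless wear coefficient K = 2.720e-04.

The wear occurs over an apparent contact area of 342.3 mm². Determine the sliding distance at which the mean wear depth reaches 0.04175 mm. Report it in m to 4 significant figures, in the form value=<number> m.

Intermediate values are printed rounded; the algebra maintains full precision; a lone final rounding, at 4 significant digits.
Convert: Hardness H = 390.3 MPa = 3.903e+08 Pa.
Convert: Contact area A = 342.3 mm² = 3.423e-04 m².
Convert: Depth limit h_lim = 0.04175 mm = 4.175e-05 m.
In SI base units, W = 20.76 N, H = 3.903e+08 Pa, K = 2.720e-04.
Wearable volume V_lim = h_lim·A = 4.175e-05 · 3.423e-04 = 1.429e-08 m³.
Life L = V_lim·H/(K·W) = 1.429e-08 · 3.903e+08 / (2.720e-04 · 20.76) = 987.8 m.

value=987.8 m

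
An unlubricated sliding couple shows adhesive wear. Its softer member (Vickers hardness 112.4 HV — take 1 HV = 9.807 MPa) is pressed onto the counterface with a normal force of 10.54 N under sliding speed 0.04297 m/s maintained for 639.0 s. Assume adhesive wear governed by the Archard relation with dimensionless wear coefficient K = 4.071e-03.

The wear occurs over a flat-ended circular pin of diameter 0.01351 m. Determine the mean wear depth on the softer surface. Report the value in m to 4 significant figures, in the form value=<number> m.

value=7.456e-06 m

Every step runs at full precision, and the intermediates appear rounded; a lone final rounding, at four significant digits.
Convert: The distance L = v·t = 0.04297 m/s × 639.0 s = 27.46 m.
Convert: Hardness H = 112.4 HV × 9.807 MPa/HV = 1102 MPa = 1.102e+09 Pa.
Convert: Contact area A = π·d²/4 = π·(0.01351 m)²/4 = 1.434e-04 m².
Working in SI base units: W = 10.54 N, H = 1.102e+09 Pa, K = 4.071e-03.
By Archard's law, V = K·W·L/H = 4.071e-03 · 10.54 · 27.46 / 1.102e+09 = 1.069e-09 m³.
Depth of wear h = V/A = 1.069e-09 / 1.434e-04 = 7.456e-06 m.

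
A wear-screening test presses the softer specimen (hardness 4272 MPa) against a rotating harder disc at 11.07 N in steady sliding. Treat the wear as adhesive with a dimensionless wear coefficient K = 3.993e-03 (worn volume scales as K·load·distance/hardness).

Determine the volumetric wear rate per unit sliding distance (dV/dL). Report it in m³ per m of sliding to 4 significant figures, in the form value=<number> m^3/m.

The intermediates appear rounded; the computation runs at exact precision — rounded once at the end: four significant figures.
Hardness H = 4272 MPa = 4.272e+09 Pa.
Working in SI base units: W = 11.07 N, H = 4.272e+09 Pa, K = 3.993e-03.
Volumetric rate dV/dL = K·W/H (no L dependence): 3.993e-03 · 11.07 / 4.272e+09 = 1.035e-11 m³/m.

value=1.035e-11 m^3/m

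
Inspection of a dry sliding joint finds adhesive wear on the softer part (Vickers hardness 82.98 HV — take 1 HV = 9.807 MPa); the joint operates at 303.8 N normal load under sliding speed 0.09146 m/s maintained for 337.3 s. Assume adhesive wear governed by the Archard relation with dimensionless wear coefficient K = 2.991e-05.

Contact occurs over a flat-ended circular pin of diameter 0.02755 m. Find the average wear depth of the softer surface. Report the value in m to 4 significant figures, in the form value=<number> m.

Intermediate values are shown rounded — each operation maintains exact precision; rounded once at the end, at four significant figures.
Convert: The distance L = v·t = 0.09146 m/s × 337.3 s = 30.85 m.
Convert: Hardness H = 82.98 HV × 9.807 MPa/HV = 813.8 MPa = 8.138e+08 Pa.
Convert: Contact area A = π·d²/4 = π·(0.02755 m)²/4 = 5.961e-04 m².
Collected in SI base units: W = 303.8 N, H = 8.138e+08 Pa, K = 2.991e-05.
Worn volume V = K·W·L/H = 2.991e-05 · 303.8 · 30.85 / 8.138e+08 = 3.445e-10 m³.
Average depth h = V/A = 3.445e-10 / 5.961e-04 = 5.778e-07 m.

value=5.778e-07 m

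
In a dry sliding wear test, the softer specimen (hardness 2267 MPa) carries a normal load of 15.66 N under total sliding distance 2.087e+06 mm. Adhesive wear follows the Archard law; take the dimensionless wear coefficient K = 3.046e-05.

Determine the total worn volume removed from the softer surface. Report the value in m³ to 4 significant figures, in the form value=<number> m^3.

All arithmetic runs at exact precision; the intermediates are printed rounded; one last rounding to 4 significant figures.
Total distance L = 2.087e+06 mm = 2087 m.
Hardness H = 2267 MPa = 2.267e+09 Pa.
Restated in SI base units: W = 15.66 N, H = 2.267e+09 Pa, K = 3.046e-05.
By Archard's law, V = K·W·L/H = 3.046e-05 · 15.66 · 2087 / 2.267e+09 = 4.391e-10 m³.

value=4.391e-10 m^3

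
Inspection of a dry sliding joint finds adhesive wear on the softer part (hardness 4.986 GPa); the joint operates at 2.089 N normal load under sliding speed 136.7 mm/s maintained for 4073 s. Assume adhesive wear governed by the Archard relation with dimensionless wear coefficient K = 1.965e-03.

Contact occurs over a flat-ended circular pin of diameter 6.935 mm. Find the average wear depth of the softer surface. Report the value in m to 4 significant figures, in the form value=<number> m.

The intermediates appear rounded, and the computation keeps full precision, and rounded just once, at four significant figures.
Sliding speed v = 136.7 mm/s = 0.1367 m/s. Sliding distance L = v·t = 0.1367 m/s × 4073 s = 556.8 m.
Hardness H = 4.986 GPa = 4.986e+09 Pa.
Pin diameter d = 6.935 mm = 0.006935 m. Contact area A = π·d²/4 = π·(0.006935 m)²/4 = 3.777e-05 m².
Collected in SI base units: W = 2.089 N, H = 4.986e+09 Pa, K = 1.965e-03.
Wear volume V = K·W·L/H = 1.965e-03 · 2.089 · 556.8 / 4.986e+09 = 4.584e-10 m³.
Mean depth h = V/A = 4.584e-10 / 3.777e-05 = 1.214e-05 m.

value=1.214e-05 m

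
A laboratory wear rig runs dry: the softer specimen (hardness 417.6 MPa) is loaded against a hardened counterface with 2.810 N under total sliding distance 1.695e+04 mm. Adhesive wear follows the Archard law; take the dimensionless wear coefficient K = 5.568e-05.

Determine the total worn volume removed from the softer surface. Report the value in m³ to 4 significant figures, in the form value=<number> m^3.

All arithmetic carries full float precision — intermediate values appear rounded. Rounded once at the end: 4 significant digits.
Convert: Distance covered L = 1.695e+04 mm = 16.95 m.
Convert: Hardness H = 417.6 MPa = 4.176e+08 Pa.
Expressed in SI base units: W = 2.810 N, H = 4.176e+08 Pa, K = 5.568e-05.
Volume removed: V = K·W·L/H = 5.568e-05 · 2.810 · 16.95 / 4.176e+08 = 6.351e-12 m³.

value=6.351e-12 m^3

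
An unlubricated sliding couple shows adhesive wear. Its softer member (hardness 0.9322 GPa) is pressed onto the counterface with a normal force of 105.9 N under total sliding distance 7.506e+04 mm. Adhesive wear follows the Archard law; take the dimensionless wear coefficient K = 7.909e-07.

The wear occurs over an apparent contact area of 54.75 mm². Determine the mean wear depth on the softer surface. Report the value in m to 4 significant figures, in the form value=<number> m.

Each operation carries full float precision, and the intermediates are displayed rounded. Rounded once at the end: 4 significant figures.
Convert: Path length L = 7.506e+04 mm = 75.06 m.
Convert: Hardness H = 0.9322 GPa = 9.322e+08 Pa.
Convert: Contact area A = 54.75 mm² = 5.475e-05 m².
Working in SI base units: W = 105.9 N, H = 9.322e+08 Pa, K = 7.909e-07.
Worn volume V = K·W·L/H = 7.909e-07 · 105.9 · 75.06 / 9.322e+08 = 6.744e-12 m³.
Wear depth h = V/A = 6.744e-12 / 5.475e-05 = 1.232e-07 m.

value=1.232e-07 m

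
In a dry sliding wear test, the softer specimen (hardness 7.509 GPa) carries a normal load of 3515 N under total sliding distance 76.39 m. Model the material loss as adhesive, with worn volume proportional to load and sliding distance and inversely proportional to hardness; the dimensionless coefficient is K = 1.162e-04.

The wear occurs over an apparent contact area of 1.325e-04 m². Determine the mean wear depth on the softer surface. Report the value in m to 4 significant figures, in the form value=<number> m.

value=3.136e-05 m

Intermediates are displayed rounded; every step holds exact precision. Rounded once at the end: 4 significant digits.
Convert: Hardness H = 7.509 GPa = 7.509e+09 Pa.
In SI base units, W = 3515 N, H = 7.509e+09 Pa, K = 1.162e-04.
Wear volume V = K·W·L/H = 1.162e-04 · 3515 · 76.39 / 7.509e+09 = 4.155e-09 m³.
Average depth h = V/A = 4.155e-09 / 1.325e-04 = 3.136e-05 m.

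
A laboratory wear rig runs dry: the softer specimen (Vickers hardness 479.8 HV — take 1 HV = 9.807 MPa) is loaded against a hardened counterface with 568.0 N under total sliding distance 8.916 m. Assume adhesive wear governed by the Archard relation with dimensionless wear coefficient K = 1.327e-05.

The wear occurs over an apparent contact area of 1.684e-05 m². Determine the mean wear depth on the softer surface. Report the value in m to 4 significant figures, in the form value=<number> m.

value=8.481e-07 m

The intermediates are printed rounded. The algebra maintains full precision. Rounded once at the end, at 4 significant digits.
Hardness H = 479.8 HV × 9.807 MPa/HV = 4705 MPa = 4.705e+09 Pa.
SI base units throughout: W = 568.0 N, H = 4.705e+09 Pa, K = 1.327e-05.
Volume removed: V = K·W·L/H = 1.327e-05 · 568.0 · 8.916 / 4.705e+09 = 1.428e-11 m³.
Mean wear depth h = V/A = 1.428e-11 / 1.684e-05 = 8.481e-07 m.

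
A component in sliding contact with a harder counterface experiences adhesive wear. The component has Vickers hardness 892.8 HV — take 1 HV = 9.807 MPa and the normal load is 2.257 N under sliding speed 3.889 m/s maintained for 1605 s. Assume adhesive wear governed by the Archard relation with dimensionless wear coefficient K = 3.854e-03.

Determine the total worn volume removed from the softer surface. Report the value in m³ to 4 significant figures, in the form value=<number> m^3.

value=6.201e-09 m^3

The intermediates appear rounded — all arithmetic runs at full float precision, and rounded just once: 4 significant digits.
Convert: The distance L = v·t = 3.889 m/s × 1605 s = 6242 m.
Convert: Hardness H = 892.8 HV × 9.807 MPa/HV = 8756 MPa = 8.756e+09 Pa.
In SI base units, W = 2.257 N, H = 8.756e+09 Pa, K = 3.854e-03.
Archard volume V = K·W·L/H = 3.854e-03 · 2.257 · 6242 / 8.756e+09 = 6.201e-09 m³.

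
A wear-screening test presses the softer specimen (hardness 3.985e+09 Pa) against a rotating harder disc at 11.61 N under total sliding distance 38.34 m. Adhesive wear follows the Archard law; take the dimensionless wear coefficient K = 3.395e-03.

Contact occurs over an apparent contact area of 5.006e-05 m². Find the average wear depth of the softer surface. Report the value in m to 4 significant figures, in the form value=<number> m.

Intermediate values are printed rounded — each operation maintains full precision; one final rounding, at four significant digits.
Restated in SI base units: W = 11.61 N, H = 3.985e+09 Pa, K = 3.395e-03.
Apply Archard: V = K·W·L/H = 3.395e-03 · 11.61 · 38.34 / 3.985e+09 = 3.792e-10 m³.
Depth of wear h = V/A = 3.792e-10 / 5.006e-05 = 7.575e-06 m.

value=7.575e-06 m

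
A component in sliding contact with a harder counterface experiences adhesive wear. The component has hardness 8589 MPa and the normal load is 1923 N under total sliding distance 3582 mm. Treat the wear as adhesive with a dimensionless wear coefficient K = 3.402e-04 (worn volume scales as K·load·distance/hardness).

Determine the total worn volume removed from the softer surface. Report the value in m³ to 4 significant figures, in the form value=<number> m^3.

The algebra maintains exact precision; intermediates appear rounded — a single final rounding: 4 significant figures.
Distance L = 3582 mm = 3.582 m.
Hardness H = 8589 MPa = 8.589e+09 Pa.
Restated in SI base units: W = 1923 N, H = 8.589e+09 Pa, K = 3.402e-04.
The Archard volume V = K·W·L/H = 3.402e-04 · 1923 · 3.582 / 8.589e+09 = 2.728e-10 m³.

value=2.728e-10 m^3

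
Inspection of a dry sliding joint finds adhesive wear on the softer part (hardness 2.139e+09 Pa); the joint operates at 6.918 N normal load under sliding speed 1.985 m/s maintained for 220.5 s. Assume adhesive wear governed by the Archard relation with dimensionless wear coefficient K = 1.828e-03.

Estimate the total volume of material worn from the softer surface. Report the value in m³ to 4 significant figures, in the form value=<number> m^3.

The intermediates appear rounded — the computation carries full float precision, and a lone final rounding: four significant figures.
Convert: Total distance L = v·t = 1.985 m/s × 220.5 s = 437.7 m.
In SI base units: W = 6.918 N, H = 2.139e+09 Pa, K = 1.828e-03.
Archard relation: V = K·W·L/H = 1.828e-03 · 6.918 · 437.7 / 2.139e+09 = 2.588e-09 m³.

value=2.588e-09 m^3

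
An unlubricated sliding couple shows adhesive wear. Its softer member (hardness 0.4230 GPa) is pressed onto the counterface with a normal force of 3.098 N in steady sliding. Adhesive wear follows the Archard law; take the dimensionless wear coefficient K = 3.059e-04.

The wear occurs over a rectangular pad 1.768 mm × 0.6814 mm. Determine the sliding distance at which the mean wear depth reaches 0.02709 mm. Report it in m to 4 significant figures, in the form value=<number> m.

All working math runs at exact precision; shown intermediates are rounded — a single final rounding: four significant figures.
Hardness H = 0.4230 GPa = 4.230e+08 Pa.
Pad sides 1.768 mm × 0.6814 mm = 1.768e-03 m × 6.814e-04 m. Contact area A = 1.768e-03 m × 6.814e-04 m = 1.205e-06 m².
Depth limit h_lim = 0.02709 mm = 2.709e-05 m.
SI base units throughout: W = 3.098 N, H = 4.230e+08 Pa, K = 3.059e-04.
Wearable volume V_lim = h_lim·A = 2.709e-05 · 1.205e-06 = 3.264e-11 m³.
Sliding life L = V_lim·H/(K·W) = 3.264e-11 · 4.230e+08 / (3.059e-04 · 3.098) = 14.57 m.

value=14.57 m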